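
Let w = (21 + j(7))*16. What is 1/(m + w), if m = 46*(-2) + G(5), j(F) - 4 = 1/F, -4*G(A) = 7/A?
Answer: 140/43391 ≈ 0.0032265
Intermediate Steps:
G(A) = -7/(4*A)
j(F) = 4 + 1/F
w = 2816/7 (w = (21 + (4 + 1/7))*16 = (21 + (4 + ⅐))*16 = (21 + 29/7)*16 = (176/7)*16 = 2816/7 ≈ 402.29)
m = -1847/20 (m = 46*(-2) - 7/4/5 = -92 - 7/4*⅕ = -92 - 7/20 = -1847/20 ≈ -92.350)
1/(m + w) = 1/(-1847/20 + 2816/7) = 1/(43391/140) = 140/43391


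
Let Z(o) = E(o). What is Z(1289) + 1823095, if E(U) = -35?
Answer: 1823060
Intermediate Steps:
Z(o) = -35
Z(1289) + 1823095 = -35 + 1823095 = 1823060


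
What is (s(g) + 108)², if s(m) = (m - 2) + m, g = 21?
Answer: 21904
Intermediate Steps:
s(m) = -2 + 2*m (s(m) = (-2 + m) + m = -2 + 2*m)
(s(g) + 108)² = ((-2 + 2*21) + 108)² = ((-2 + 42) + 108)² = (40 + 108)² = 148² = 21904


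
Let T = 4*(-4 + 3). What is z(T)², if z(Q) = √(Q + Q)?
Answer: -8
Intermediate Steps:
T = -4 (T = 4*(-1) = -4)
z(Q) = √2*√Q (z(Q) = √(2*Q) = √2*√Q)
z(T)² = (√2*√(-4))² = (√2*(2*I))² = (2*I*√2)² = -8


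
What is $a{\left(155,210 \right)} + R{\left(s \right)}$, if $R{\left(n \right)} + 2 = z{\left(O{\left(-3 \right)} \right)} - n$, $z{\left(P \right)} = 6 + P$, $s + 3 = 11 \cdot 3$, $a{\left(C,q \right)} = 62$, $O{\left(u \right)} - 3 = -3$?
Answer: $36$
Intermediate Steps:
$O{\left(u \right)} = 0$ ($O{\left(u \right)} = 3 - 3 = 0$)
$s = 30$ ($s = -3 + 11 \cdot 3 = -3 + 33 = 30$)
$R{\left(n \right)} = 4 - n$ ($R{\left(n \right)} = -2 - \left(-6 + n\right) = 4 - n$)
$a{\left(155,210 \right)} + R{\left(s \right)} = 62 + \left(4 - 30\right) = 62 - 26 = 36$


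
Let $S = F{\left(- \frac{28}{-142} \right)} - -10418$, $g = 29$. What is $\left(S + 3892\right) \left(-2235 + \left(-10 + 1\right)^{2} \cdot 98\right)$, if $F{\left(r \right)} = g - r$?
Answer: $\frac{5805967665}{71} \approx 8.1774 \cdot 10^{7}$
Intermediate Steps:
$F{\left(r \right)} = 29 - r$
$S = \frac{741723}{71}$ ($S = \left(29 - - \frac{28}{-142}\right) - -10418 = \left(29 - \left(-28\right) \left(- \frac{1}{142}\right)\right) + 10418 = \left(29 - \frac{14}{71}\right) + 10418 = \frac{2045}{71} + 10418 = \frac{741723}{71} \approx 10447.0$)
$\left(S + 3892\right) \left(-2235 + \left(-10 + 1\right)^{2} \cdot 98\right) = \left(\frac{741723}{71} + 3892\right) \left(-2235 + \left(-10 + 1\right)^{2} \cdot 98\right) = \frac{1018055 \left(-2235 + \left(-9\right)^{2} \cdot 98\right)}{71} = \frac{1018055 \left(-2235 + 81 \cdot 98\right)}{71} = \frac{1018055 \left(-2235 + 7938\right)}{71} = \frac{1018055}{71} \cdot 5703 = \frac{5805967665}{71}$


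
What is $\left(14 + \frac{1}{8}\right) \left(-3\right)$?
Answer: $- \frac{339}{8} \approx -42.375$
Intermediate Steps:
$\left(14 + \frac{1}{8}\right) \left(-3\right) = \frac{113}{8} \left(-3\right) = - \frac{339}{8}$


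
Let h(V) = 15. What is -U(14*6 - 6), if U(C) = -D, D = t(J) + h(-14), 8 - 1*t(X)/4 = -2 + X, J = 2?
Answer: 47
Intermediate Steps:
t(X) = 40 - 4*X (t(X) = 32 - 4*(-2 + X) = 32 + (8 - 4*X) = 40 - 4*X)
D = 47 (D = (40 - 4*2) + 15 = (40 - 8) + 15 = 32 + 15 = 47)
U(C) = -47 (U(C) = -1*47 = -47)
-U(14*6 - 6) = -1*(-47) = 47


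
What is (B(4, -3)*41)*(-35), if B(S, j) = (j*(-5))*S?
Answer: -86100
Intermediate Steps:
B(S, j) = -5*S*j (B(S, j) = (-5*j)*S = -5*S*j)
(B(4, -3)*41)*(-35) = (-5*4*(-3)*41)*(-35) = (60*41)*(-35) = 2460*(-35) = -86100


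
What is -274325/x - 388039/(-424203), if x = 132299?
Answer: -65032316314/56121632697 ≈ -1.1588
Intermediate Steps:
-274325/x - 388039/(-424203) = -274325/132299 - 388039/(-424203) = -274325*1/132299 - 388039*(-1/424203) = -274325/132299 + 388039/424203 = -65032316314/56121632697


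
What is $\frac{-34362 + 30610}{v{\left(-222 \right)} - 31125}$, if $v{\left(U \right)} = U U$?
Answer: $- \frac{3752}{18159} \approx -0.20662$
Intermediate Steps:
$v{\left(U \right)} = U^{2}$
$\frac{-34362 + 30610}{v{\left(-222 \right)} - 31125} = \frac{-34362 + 30610}{\left(-222\right)^{2} - 31125} = - \frac{3752}{49284 - 31125} = - \frac{3752}{18159}$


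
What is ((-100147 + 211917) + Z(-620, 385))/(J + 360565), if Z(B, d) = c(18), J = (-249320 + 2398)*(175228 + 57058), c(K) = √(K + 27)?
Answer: -111770/57356163127 - 3*√5/57356163127 ≈ -1.9488e-6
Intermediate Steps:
c(K) = √(27 + K)
J = -57356523692 (J = -246922*232286 = -57356523692)
Z(B, d) = 3*√5 (Z(B, d) = √(27 + 18) = √45 = 3*√5)
((-100147 + 211917) + Z(-620, 385))/(J + 360565) = ((-100147 + 211917) + 3*√5)/(-57356523692 + 360565) = (111770 + 3*√5)/(-57356163127) = (111770 + 3*√5)*(-1/57356163127) = -111770/57356163127 - 3*√5/57356163127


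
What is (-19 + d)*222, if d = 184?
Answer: 36630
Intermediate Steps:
(-19 + d)*222 = (-19 + 184)*222 = 165*222 = 36630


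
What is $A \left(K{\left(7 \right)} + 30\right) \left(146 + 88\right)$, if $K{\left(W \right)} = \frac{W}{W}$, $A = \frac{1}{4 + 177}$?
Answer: $\frac{7254}{181} \approx 40.077$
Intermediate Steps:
$A = \frac{1}{181} \approx 0.0055249$
$K{\left(W \right)} = 1$
$A \left(K{\left(7 \right)} + 30\right) \left(146 + 88\right) = \frac{\left(1 + 30\right) \left(146 + 88\right)}{181} = \frac{31 \cdot 234}{181} = \frac{1}{181} \cdot 7254 = \frac{7254}{181}$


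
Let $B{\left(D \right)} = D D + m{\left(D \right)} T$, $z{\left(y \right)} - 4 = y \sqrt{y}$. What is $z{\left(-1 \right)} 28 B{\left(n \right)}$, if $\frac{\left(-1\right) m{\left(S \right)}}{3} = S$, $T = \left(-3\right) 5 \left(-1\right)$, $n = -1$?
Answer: $5152 - 1288 i \approx 5152.0 - 1288.0 i$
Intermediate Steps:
$T = 15$ ($T = \left(-15\right) \left(-1\right) = 15$)
$m{\left(S \right)} = - 3 S$
$z{\left(y \right)} = 4 + y^{\frac{3}{2}}$ ($z{\left(y \right)} = 4 + y \sqrt{y} = 4 + y^{\frac{3}{2}}$)
$B{\left(D \right)} = D^{2} - 45 D$ ($B{\left(D \right)} = D D + - 3 D 15 = D^{2} - 45 D$)
$z{\left(-1 \right)} 28 B{\left(n \right)} = \left(4 + \left(-1\right)^{\frac{3}{2}}\right) 28 \left(- (-45 - 1)\right) = \left(4 - i\right) 28 \left(\left(-1\right) \left(-46\right)\right) = \left(112 - 28 i\right) 46 = 5152 - 1288 i$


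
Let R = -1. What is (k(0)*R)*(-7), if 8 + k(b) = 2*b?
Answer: -56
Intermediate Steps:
k(b) = -8 + 2*b
(k(0)*R)*(-7) = ((-8 + 2*0)*(-1))*(-7) = ((-8 + 0)*(-1))*(-7) = -8*(-1)*(-7) = 8*(-7) = -56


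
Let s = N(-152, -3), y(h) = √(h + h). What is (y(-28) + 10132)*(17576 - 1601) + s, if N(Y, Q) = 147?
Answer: 161858847 + 31950*I*√14 ≈ 1.6186e+8 + 1.1955e+5*I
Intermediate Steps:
y(h) = √2*√h (y(h) = √(2*h) = √2*√h)
s = 147
(y(-28) + 10132)*(17576 - 1601) + s = (√2*√(-28) + 10132)*(17576 - 1601) + 147 = (√2*(2*I*√7) + 10132)*15975 + 147 = (2*I*√14 + 10132)*15975 + 147 = (10132 + 2*I*√14)*15975 + 147 = (161858700 + 31950*I*√14) + 147 = 161858847 + 31950*I*√14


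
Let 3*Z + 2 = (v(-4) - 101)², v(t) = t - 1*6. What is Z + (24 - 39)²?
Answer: 12994/3 ≈ 4331.3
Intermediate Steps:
v(t) = -6 + t (v(t) = t - 6 = -6 + t)
Z = 12319/3 (Z = -⅔ + ((-6 - 4) - 101)²/3 = -⅔ + (-10 - 101)²/3 = -⅔ + (⅓)*(-111)² = -⅔ + (⅓)*12321 = -⅔ + 4107 = 12319/3 ≈ 4106.3)
Z + (24 - 39)² = 12319/3 + (24 - 39)² = 12319/3 + (-15)² = 12319/3 + 225 = 12994/3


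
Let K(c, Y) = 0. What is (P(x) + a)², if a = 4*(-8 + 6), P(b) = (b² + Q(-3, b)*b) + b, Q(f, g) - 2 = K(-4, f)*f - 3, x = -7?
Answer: 1681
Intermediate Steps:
Q(f, g) = -1 (Q(f, g) = 2 + (0*f - 3) = 2 + (0 - 3) = 2 - 3 = -1)
P(b) = b² (P(b) = (b² - b) + b = b²)
a = -8 (a = 4*(-2) = -8)
(P(x) + a)² = ((-7)² - 8)² = (49 - 8)² = 41² = 1681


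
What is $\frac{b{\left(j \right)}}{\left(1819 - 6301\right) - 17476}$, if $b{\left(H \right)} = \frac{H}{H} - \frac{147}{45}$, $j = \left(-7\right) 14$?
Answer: $\frac{17}{164685} \approx 0.00010323$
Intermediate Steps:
$j = -98$
$b{\left(H \right)} = - \frac{34}{15}$ ($b{\left(H \right)} = 1 - \frac{49}{15} = - \frac{34}{15}$)
$\frac{b{\left(j \right)}}{\left(1819 - 6301\right) - 17476} = - \frac{34}{15 \left(\left(1819 - 6301\right) - 17476\right)} = - \frac{34}{15 \left(-4482 - 17476\right)} = - \frac{34}{15 \left(-21958\right)} = \left(- \frac{34}{15}\right) \left(- \frac{1}{21958}\right) = \frac{17}{164685}$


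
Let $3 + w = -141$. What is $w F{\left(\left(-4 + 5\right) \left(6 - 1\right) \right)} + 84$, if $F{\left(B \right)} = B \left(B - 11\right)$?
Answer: $4404$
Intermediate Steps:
$F{\left(B \right)} = B \left(-11 + B\right)$
$w = -144$ ($w = -3 - 141 = -144$)
$w F{\left(\left(-4 + 5\right) \left(6 - 1\right) \right)} + 84 = - 144 \left(-4 + 5\right) \left(6 - 1\right) \left(-11 + \left(-4 + 5\right) \left(6 - 1\right)\right) + 84 = - 144 \cdot 1 \cdot 5 \left(-11 + 1 \cdot 5\right) + 84 = - 144 \cdot 5 \left(-11 + 5\right) + 84 = - 144 \cdot 5 \left(-6\right) + 84 = \left(-144\right) \left(-30\right) + 84 = 4320 + 84 = 4404$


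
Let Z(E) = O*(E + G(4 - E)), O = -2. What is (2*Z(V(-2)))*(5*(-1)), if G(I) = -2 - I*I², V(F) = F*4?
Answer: -34760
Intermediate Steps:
V(F) = 4*F
G(I) = -2 - I³
Z(E) = 4 - 2*E + 2*(4 - E)³ (Z(E) = -2*(E + (-2 - (4 - E)³)) = -2*(-2 + E - (4 - E)³) = 4 - 2*E + 2*(4 - E)³)
(2*Z(V(-2)))*(5*(-1)) = (2*(4 - 8*(-2) - 2*(-4 + 4*(-2))³))*(5*(-1)) = (2*(4 - 2*(-8) - 2*(-4 - 8)³))*(-5) = (2*(4 + 16 - 2*(-12)³))*(-5) = (2*(4 + 16 - 2*(-1728)))*(-5) = (2*(4 + 16 + 3456))*(-5) = (2*3476)*(-5) = 6952*(-5) = -34760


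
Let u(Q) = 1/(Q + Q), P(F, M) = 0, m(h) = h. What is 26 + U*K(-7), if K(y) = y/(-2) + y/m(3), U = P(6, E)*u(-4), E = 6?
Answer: 26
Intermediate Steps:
u(Q) = 1/(2*Q)
U = 0 (U = 0*((½)/(-4)) = 0*((½)*(-¼)) = 0*(-⅛) = 0)
K(y) = -y/6 (K(y) = y/(-2) + y/3 = y*(-½) + y*(⅓) = -y/2 + y/3 = -y/6)
26 + U*K(-7) = 26 + 0*(-⅙*(-7)) = 26 + 0*(7/6) = 26 + 0 = 26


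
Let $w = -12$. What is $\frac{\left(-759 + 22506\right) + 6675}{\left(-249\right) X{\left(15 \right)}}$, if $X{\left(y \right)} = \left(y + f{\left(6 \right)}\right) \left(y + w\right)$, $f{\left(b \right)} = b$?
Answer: $- \frac{3158}{1743} \approx -1.8118$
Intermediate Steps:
$X{\left(y \right)} = \left(-12 + y\right) \left(6 + y\right)$ ($X{\left(y \right)} = \left(y + 6\right) \left(y - 12\right) = \left(6 + y\right) \left(-12 + y\right) = \left(-12 + y\right) \left(6 + y\right)$)
$\frac{\left(-759 + 22506\right) + 6675}{\left(-249\right) X{\left(15 \right)}} = \frac{\left(-759 + 22506\right) + 6675}{\left(-249\right) \left(-72 + 15^{2} - 90\right)} = \frac{21747 + 6675}{\left(-249\right) \left(-72 + 225 - 90\right)} = \frac{28422}{\left(-249\right) 63} = \frac{28422}{-15687} = 28422 \left(- \frac{1}{15687}\right) = - \frac{3158}{1743}$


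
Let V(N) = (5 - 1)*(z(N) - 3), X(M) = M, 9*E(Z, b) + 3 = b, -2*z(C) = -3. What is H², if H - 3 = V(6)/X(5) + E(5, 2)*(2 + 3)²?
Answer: 1936/2025 ≈ 0.95605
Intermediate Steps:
z(C) = 3/2 (z(C) = -½*(-3) = 3/2)
E(Z, b) = -⅓ + b/9
V(N) = -6 (V(N) = (5 - 1)*(3/2 - 3) = 4*(-3/2) = -6)
H = -44/45 (H = 3 + (-6/5 + (-⅓ + (⅑)*2)*(2 + 3)²) = 3 + (-6*⅕ + (-⅓ + 2/9)*5²) = 3 + (-6/5 - ⅑*25) = 3 + (-6/5 - 25/9) = 3 - 179/45 = -44/45 ≈ -0.97778)
H² = (-44/45)² = 1936/2025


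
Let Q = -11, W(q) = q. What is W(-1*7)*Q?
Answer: 77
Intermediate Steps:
W(-1*7)*Q = -1*7*(-11) = -7*(-11) = 77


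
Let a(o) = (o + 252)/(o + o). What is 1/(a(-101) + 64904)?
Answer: 202/13110457 ≈ 1.5408e-5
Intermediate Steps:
a(o) = (252 + o)/(2*o) (a(o) = (252 + o)/((2*o)) = (252 + o)*(1/(2*o)) = (252 + o)/(2*o))
1/(a(-101) + 64904) = 1/((½)*(252 - 101)/(-101) + 64904) = 1/((½)*(-1/101)*151 + 64904) = 1/(-151/202 + 64904) = 1/(13110457/202) = 202/13110457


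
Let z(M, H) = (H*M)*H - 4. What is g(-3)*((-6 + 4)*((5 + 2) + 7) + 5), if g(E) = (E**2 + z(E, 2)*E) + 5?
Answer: -1426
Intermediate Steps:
z(M, H) = -4 + M*H**2 (z(M, H) = M*H**2 - 4 = -4 + M*H**2)
g(E) = 5 + E**2 + E*(-4 + 4*E) (g(E) = (E**2 + (-4 + E*2**2)*E) + 5 = (E**2 + (-4 + E*4)*E) + 5 = (E**2 + (-4 + 4*E)*E) + 5 = (E**2 + E*(-4 + 4*E)) + 5 = 5 + E**2 + E*(-4 + 4*E))
g(-3)*((-6 + 4)*((5 + 2) + 7) + 5) = (5 - 4*(-3) + 5*(-3)**2)*((-6 + 4)*((5 + 2) + 7) + 5) = (5 + 12 + 5*9)*(-2*(7 + 7) + 5) = (5 + 12 + 45)*(-2*14 + 5) = 62*(-28 + 5) = 62*(-23) = -1426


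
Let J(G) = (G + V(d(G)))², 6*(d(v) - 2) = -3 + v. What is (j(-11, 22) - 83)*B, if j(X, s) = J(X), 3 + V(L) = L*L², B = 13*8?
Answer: 8645936/729 ≈ 11860.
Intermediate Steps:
B = 104
d(v) = 3/2 + v/6 (d(v) = 2 + (-3 + v)/6 = 2 + (-½ + v/6) = 3/2 + v/6)
V(L) = -3 + L³ (V(L) = -3 + L*L² = -3 + L³)
J(G) = (-3 + G + (3/2 + G/6)³)² (J(G) = (G + (-3 + (3/2 + G/6)³))² = (-3 + G + (3/2 + G/6)³)²)
j(X, s) = (-648 + (9 + X)³ + 216*X)²/46656
(j(-11, 22) - 83)*B = ((-648 + (9 - 11)³ + 216*(-11))²/46656 - 83)*104 = ((-648 + (-2)³ - 2376)²/46656 - 83)*104 = ((-648 - 8 - 2376)²/46656 - 83)*104 = ((1/46656)*(-3032)² - 83)*104 = ((1/46656)*9193024 - 83)*104 = (143641/729 - 83)*104 = (83134/729)*104 = 8645936/729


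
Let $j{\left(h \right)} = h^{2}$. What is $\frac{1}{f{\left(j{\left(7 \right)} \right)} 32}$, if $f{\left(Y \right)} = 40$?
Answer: $\frac{1}{1280} \approx 0.00078125$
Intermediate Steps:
$\frac{1}{f{\left(j{\left(7 \right)} \right)} 32} = \frac{1}{40 \cdot 32} = \frac{1}{1280}$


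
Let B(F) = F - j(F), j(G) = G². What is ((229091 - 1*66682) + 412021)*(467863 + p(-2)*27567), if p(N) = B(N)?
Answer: 173742672230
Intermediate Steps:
B(F) = F - F²
p(N) = N*(1 - N)
((229091 - 1*66682) + 412021)*(467863 + p(-2)*27567) = ((229091 - 1*66682) + 412021)*(467863 - 2*(1 - 1*(-2))*27567) = ((229091 - 66682) + 412021)*(467863 - 2*(1 + 2)*27567) = (162409 + 412021)*(467863 - 2*3*27567) = 574430*(467863 - 6*27567) = 574430*(467863 - 165402) = 574430*302461 = 173742672230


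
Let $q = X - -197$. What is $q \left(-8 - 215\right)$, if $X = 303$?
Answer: $-111500$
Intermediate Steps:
$q = 500$ ($q = 303 - -197 = 303 + 197 = 500$)
$q \left(-8 - 215\right) = 500 \left(-8 - 215\right) = 500 \left(-223\right) = -111500$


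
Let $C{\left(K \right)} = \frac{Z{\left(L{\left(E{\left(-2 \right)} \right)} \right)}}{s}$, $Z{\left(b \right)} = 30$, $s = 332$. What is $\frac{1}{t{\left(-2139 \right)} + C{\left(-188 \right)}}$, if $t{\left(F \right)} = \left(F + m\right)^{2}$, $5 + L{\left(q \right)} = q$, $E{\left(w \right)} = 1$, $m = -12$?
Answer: $\frac{166}{768048981} \approx 2.1613 \cdot 10^{-7}$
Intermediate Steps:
$L{\left(q \right)} = -5 + q$
$t{\left(F \right)} = \left(-12 + F\right)^{2}$ ($t{\left(F \right)} = \left(F - 12\right)^{2} = \left(-12 + F\right)^{2}$)
$C{\left(K \right)} = \frac{15}{166}$ ($C{\left(K \right)} = \frac{30}{332} = 30 \cdot \frac{1}{332} = \frac{15}{166}$)
$\frac{1}{t{\left(-2139 \right)} + C{\left(-188 \right)}} = \frac{1}{\left(-12 - 2139\right)^{2} + \frac{15}{166}} = \frac{1}{\left(-2151\right)^{2} + \frac{15}{166}} = \frac{1}{4626801 + \frac{15}{166}} = \frac{1}{\frac{768048981}{166}} = \frac{166}{768048981}$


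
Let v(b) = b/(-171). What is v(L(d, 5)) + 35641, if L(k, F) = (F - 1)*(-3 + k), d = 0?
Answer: 2031541/57 ≈ 35641.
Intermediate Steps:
L(k, F) = (-1 + F)*(-3 + k)
v(b) = -b/171 (v(b) = b*(-1/171) = -b/171)
v(L(d, 5)) + 35641 = -(3 - 1*0 - 3*5 + 5*0)/171 + 35641 = -(3 + 0 - 15 + 0)/171 + 35641 = -1/171*(-12) + 35641 = 4/57 + 35641 = 2031541/57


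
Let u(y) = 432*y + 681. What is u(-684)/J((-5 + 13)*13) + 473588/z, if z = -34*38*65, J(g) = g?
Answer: -477060481/167960 ≈ -2840.3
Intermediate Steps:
u(y) = 681 + 432*y
z = -83980 (z = -1292*65 = -83980)
u(-684)/J((-5 + 13)*13) + 473588/z = (681 + 432*(-684))/(((-5 + 13)*13)) + 473588/(-83980) = (681 - 295488)/((8*13)) + 473588*(-1/83980) = -294807/104 - 118397/20995 = -477060481/167960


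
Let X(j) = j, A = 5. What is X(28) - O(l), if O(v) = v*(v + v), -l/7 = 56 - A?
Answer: -254870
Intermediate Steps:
l = -357 (l = -7*(56 - 1*5) = -7*(56 - 5) = -7*51 = -357)
O(v) = 2*v² (O(v) = v*(2*v) = 2*v²)
X(28) - O(l) = 28 - 2*(-357)² = 28 - 2*127449 = 28 - 1*254898 = 28 - 254898 = -254870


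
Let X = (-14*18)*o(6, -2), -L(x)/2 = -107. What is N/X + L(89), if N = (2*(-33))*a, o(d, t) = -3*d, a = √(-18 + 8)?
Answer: 214 - 11*I*√10/756 ≈ 214.0 - 0.046012*I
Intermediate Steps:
a = I*√10 (a = √(-10) = I*√10 ≈ 3.1623*I)
L(x) = 214 (L(x) = -2*(-107) = 214)
N = -66*I*√10 (N = (2*(-33))*(I*√10) = -66*I*√10 ≈ -208.71*I)
X = 4536 (X = (-14*18)*(-3*6) = -252*(-18) = 4536)
N/X + L(89) = -66*I*√10/4536 + 214 = -66*I*√10*(1/4536) + 214 = -11*I*√10/756 + 214 = 214 - 11*I*√10/756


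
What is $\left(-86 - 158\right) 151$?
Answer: $-36844$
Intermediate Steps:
$\left(-86 - 158\right) 151 = \left(-244\right) 151 = -36844$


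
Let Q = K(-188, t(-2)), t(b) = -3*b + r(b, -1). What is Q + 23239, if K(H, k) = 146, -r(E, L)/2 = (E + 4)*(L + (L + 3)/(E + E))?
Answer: 23385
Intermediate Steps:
r(E, L) = -2*(4 + E)*(L + (3 + L)/(2*E)) (r(E, L) = -2*(E + 4)*(L + (L + 3)/(E + E)) = -2*(4 + E)*(L + (3 + L)/((2*E))) = -2*(4 + E)*(L + (3 + L)*(1/(2*E))) = -2*(4 + E)*(L + (3 + L)/(2*E)))
t(b) = -3*b + (-8 - b*(-6 - 2*b))/b (t(b) = -3*b + (-12 - 4*(-1) - b*(3 + 9*(-1) + 2*b*(-1)))/b = -3*b + (-12 + 4 - b*(3 - 9 - 2*b))/b = -3*b + (-12 + 4 - b*(-6 - 2*b))/b = -3*b + (-8 - b*(-6 - 2*b))/b)
Q = 146
Q + 23239 = 146 + 23239 = 23385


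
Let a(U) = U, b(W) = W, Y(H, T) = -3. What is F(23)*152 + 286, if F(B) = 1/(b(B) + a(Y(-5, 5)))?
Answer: 1468/5 ≈ 293.60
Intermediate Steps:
F(B) = 1/(-3 + B) (F(B) = 1/(B - 3) = 1/(-3 + B))
F(23)*152 + 286 = 152/(-3 + 23) + 286 = 152/20 + 286 = (1/20)*152 + 286 = 38/5 + 286 = 1468/5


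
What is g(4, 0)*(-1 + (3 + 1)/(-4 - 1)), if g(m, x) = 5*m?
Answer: -36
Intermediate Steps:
g(4, 0)*(-1 + (3 + 1)/(-4 - 1)) = (5*4)*(-1 + (3 + 1)/(-4 - 1)) = 20*(-1 + 4/(-5)) = 20*(-1 + 4*(-1/5)) = 20*(-1 - 4/5) = 20*(-9/5) = -36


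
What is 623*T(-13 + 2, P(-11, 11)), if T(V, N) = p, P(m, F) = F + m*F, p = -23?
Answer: -14329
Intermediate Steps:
P(m, F) = F + F*m
T(V, N) = -23
623*T(-13 + 2, P(-11, 11)) = 623*(-23) = -14329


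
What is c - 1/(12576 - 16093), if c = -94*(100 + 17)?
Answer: -38679965/3517 ≈ -10998.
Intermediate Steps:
c = -10998 (c = -94*117 = -10998)
c - 1/(12576 - 16093) = -10998 - 1/(12576 - 16093) = -10998 - 1/(-3517) = -10998 - 1*(-1/3517) = -10998 + 1/3517 = -38679965/3517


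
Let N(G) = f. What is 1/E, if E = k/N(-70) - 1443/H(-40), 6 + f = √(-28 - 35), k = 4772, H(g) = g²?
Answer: -73526491200/58428696305851 + 36648960000*I*√7/58428696305851 ≈ -0.0012584 + 0.0016595*I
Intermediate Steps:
f = -6 + 3*I*√7 (f = -6 + √(-28 - 35) = -6 + √(-63) = -6 + 3*I*√7 ≈ -6.0 + 7.9373*I)
N(G) = -6 + 3*I*√7
E = -1443/1600 + 4772/(-6 + 3*I*√7) (E = 4772/(-6 + 3*I*√7) - 1443/((-40)²) = 4772/(-6 + 3*I*√7) - 1443/1600 = -1443/1600 + 4772/(-6 + 3*I*√7) ≈ -290.11 - 382.59*I)
1/E = 1/(-15318019/52800 - 4772*I*√7/33)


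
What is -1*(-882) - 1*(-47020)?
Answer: 47902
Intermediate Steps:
-1*(-882) - 1*(-47020) = 882 + 47020 = 47902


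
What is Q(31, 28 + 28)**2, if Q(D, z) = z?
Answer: 3136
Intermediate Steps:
Q(31, 28 + 28)**2 = (28 + 28)**2 = 56**2 = 3136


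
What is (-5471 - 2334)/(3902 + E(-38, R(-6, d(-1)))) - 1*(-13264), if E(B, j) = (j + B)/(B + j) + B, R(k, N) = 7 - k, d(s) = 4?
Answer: 10251511/773 ≈ 13262.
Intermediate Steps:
E(B, j) = 1 + B (E(B, j) = (B + j)/(B + j) + B = 1 + B)
(-5471 - 2334)/(3902 + E(-38, R(-6, d(-1)))) - 1*(-13264) = (-5471 - 2334)/(3902 + (1 - 38)) - 1*(-13264) = -7805/(3902 - 37) + 13264 = -7805/3865 + 13264 = -7805*1/3865 + 13264 = -1561/773 + 13264 = 10251511/773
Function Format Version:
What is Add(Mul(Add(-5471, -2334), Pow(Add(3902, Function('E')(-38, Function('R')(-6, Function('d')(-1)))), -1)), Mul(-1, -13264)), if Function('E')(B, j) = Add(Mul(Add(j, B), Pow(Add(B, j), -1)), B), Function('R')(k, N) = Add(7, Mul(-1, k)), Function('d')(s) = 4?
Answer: Rational(10251511, 773) ≈ 13262.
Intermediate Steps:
Function('E')(B, j) = Add(1, B) (Function('E')(B, j) = Add(Mul(Add(B, j), Pow(Add(B, j), -1)), B) = Add(1, B))
Add(Mul(Add(-5471, -2334), Pow(Add(3902, Function('E')(-38, Function('R')(-6, Function('d')(-1)))), -1)), Mul(-1, -13264)) = Add(Mul(Add(-5471, -2334), Pow(Add(3902, Add(1, -38)), -1)), Mul(-1, -13264)) = Add(Mul(-7805, Pow(Add(3902, -37), -1)), 13264) = Add(Mul(-7805, Pow(3865, -1)), 13264) = Add(Mul(-7805, Rational(1, 3865)), 13264) = Add(Rational(-1561, 773), 13264) = Rational(10251511, 773)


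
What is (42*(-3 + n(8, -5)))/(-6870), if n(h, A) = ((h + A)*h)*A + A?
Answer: 896/1145 ≈ 0.78253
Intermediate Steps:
n(h, A) = A + A*h*(A + h) (n(h, A) = ((A + h)*h)*A + A = (h*(A + h))*A + A = A*h*(A + h) + A = A + A*h*(A + h))
(42*(-3 + n(8, -5)))/(-6870) = (42*(-3 - 5*(1 + 8**2 - 5*8)))/(-6870) = (42*(-3 - 5*(1 + 64 - 40)))*(-1/6870) = (42*(-3 - 5*25))*(-1/6870) = (42*(-3 - 125))*(-1/6870) = (42*(-128))*(-1/6870) = -5376*(-1/6870) = 896/1145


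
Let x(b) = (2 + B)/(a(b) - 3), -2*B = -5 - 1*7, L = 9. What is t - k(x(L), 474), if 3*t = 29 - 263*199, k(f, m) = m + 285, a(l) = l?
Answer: -18195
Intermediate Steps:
B = 6 (B = -(-5 - 1*7)/2 = -(-5 - 7)/2 = -½*(-12) = 6)
x(b) = 8/(-3 + b) (x(b) = (2 + 6)/(b - 3) = 8/(-3 + b))
k(f, m) = 285 + m
t = -17436 (t = (29 - 263*199)/3 = (29 - 52337)/3 = (⅓)*(-52308) = -17436)
t - k(x(L), 474) = -17436 - (285 + 474) = -17436 - 1*759 = -17436 - 759 = -18195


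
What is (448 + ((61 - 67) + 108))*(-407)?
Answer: -223850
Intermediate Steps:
(448 + ((61 - 67) + 108))*(-407) = (448 + (-6 + 108))*(-407) = (448 + 102)*(-407) = 550*(-407) = -223850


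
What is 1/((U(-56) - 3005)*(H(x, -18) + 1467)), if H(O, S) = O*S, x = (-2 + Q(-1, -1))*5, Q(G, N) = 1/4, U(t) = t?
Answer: -2/9945189 ≈ -2.0110e-7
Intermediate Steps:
Q(G, N) = ¼
x = -35/4 (x = (-2 + ¼)*5 = -7/4*5 = -35/4 ≈ -8.7500)
1/((U(-56) - 3005)*(H(x, -18) + 1467)) = 1/((-56 - 3005)*(-35/4*(-18) + 1467)) = 1/(-3061*(315/2 + 1467)) = 1/(-3061*3249/2) = 1/(-9945189/2) = -2/9945189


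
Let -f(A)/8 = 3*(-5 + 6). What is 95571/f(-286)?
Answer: -31857/8 ≈ -3982.1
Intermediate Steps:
f(A) = -24 (f(A) = -24*(-5 + 6) = -24)
95571/f(-286) = 95571/(-24) = 95571*(-1/24) = -31857/8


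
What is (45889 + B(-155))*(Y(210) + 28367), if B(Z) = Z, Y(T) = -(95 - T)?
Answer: 1302595788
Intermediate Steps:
Y(T) = -95 + T
(45889 + B(-155))*(Y(210) + 28367) = (45889 - 155)*((-95 + 210) + 28367) = 45734*(115 + 28367) = 45734*28482 = 1302595788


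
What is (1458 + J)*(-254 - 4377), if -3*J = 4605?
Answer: 356587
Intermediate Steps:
J = -1535 (J = -⅓*4605 = -1535)
(1458 + J)*(-254 - 4377) = (1458 - 1535)*(-254 - 4377) = -77*(-4631) = 356587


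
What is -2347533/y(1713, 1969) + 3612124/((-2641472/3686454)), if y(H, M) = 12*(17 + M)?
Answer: -137739331647187/27322726 ≈ -5.0412e+6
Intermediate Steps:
y(H, M) = 204 + 12*M
-2347533/y(1713, 1969) + 3612124/((-2641472/3686454)) = -2347533/(204 + 12*1969) + 3612124/((-2641472/3686454)) = -2347533/(204 + 23628) + 3612124/((-2641472*1/3686454)) = -2347533/23832 + 3612124/(-1320736/1843227) = -2347533*1/23832 + 3612124*(-1843227/1320736) = -260837/2648 - 1664491121037/330184 = -137739331647187/27322726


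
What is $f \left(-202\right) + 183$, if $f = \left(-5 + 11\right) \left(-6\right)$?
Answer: $7455$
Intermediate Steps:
$f = -36$ ($f = 6 \left(-6\right) = -36$)
$f \left(-202\right) + 183 = \left(-36\right) \left(-202\right) + 183 = 7272 + 183 = 7455$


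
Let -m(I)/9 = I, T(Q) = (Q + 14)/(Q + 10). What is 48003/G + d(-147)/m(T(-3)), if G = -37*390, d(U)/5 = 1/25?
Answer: -1590833/476190 ≈ -3.3408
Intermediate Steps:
d(U) = ⅕ (d(U) = 5/25 = 5*(1/25) = ⅕)
T(Q) = (14 + Q)/(10 + Q)
m(I) = -9*I
G = -14430
48003/G + d(-147)/m(T(-3)) = 48003/(-14430) + 1/(5*((-9*(14 - 3)/(10 - 3)))) = 48003*(-1/14430) + 1/(5*((-9*11/7))) = -16001/4810 + 1/(5*((-9*11/7))) = -16001/4810 + 1/(5*(-99/7)) = -16001/4810 + (⅕)*(-7/99) = -16001/4810 - 7/495 = -1590833/476190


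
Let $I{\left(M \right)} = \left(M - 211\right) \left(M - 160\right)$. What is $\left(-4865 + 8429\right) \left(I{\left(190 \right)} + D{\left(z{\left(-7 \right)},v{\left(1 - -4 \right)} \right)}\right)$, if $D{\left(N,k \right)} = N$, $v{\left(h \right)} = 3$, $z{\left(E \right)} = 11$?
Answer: $-2206116$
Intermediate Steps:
$I{\left(M \right)} = \left(-211 + M\right) \left(-160 + M\right)$
$\left(-4865 + 8429\right) \left(I{\left(190 \right)} + D{\left(z{\left(-7 \right)},v{\left(1 - -4 \right)} \right)}\right) = \left(-4865 + 8429\right) \left(\left(33760 + 190^{2} - 70490\right) + 11\right) = 3564 \left(\left(33760 + 36100 - 70490\right) + 11\right) = 3564 \left(-630 + 11\right) = 3564 \left(-619\right) = -2206116$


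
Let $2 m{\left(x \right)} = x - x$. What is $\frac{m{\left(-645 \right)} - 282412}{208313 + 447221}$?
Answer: $- \frac{141206}{327767} \approx -0.43081$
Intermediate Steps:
$m{\left(x \right)} = 0$ ($m{\left(x \right)} = \frac{x - x}{2} = \frac{1}{2} \cdot 0 = 0$)
$\frac{m{\left(-645 \right)} - 282412}{208313 + 447221} = \frac{0 - 282412}{208313 + 447221} = - \frac{282412}{655534} = \left(-282412\right) \frac{1}{655534} = - \frac{141206}{327767}$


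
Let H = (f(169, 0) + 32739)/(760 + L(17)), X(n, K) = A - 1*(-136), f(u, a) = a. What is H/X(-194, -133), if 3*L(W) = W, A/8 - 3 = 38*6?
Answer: 98217/4557248 ≈ 0.021552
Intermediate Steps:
A = 1848 (A = 24 + 8*(38*6) = 24 + 8*228 = 24 + 1824 = 1848)
L(W) = W/3
X(n, K) = 1984 (X(n, K) = 1848 - 1*(-136) = 1848 + 136 = 1984)
H = 98217/2297 (H = (0 + 32739)/(760 + (⅓)*17) = 32739/(760 + 17/3) = 32739/(2297/3) = 32739*(3/2297) = 98217/2297 ≈ 42.759)
H/X(-194, -133) = (98217/2297)/1984 = (98217/2297)*(1/1984) = 98217/4557248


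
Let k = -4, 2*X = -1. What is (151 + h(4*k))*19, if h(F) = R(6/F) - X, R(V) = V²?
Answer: 184395/64 ≈ 2881.2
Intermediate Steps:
X = -½ (X = (½)*(-1) = -½ ≈ -0.50000)
h(F) = ½ + 36/F² (h(F) = (6/F)² - 1*(-½) = 36/F² + ½ = ½ + 36/F²)
(151 + h(4*k))*19 = (151 + (½ + 36/(4*(-4))²))*19 = (151 + (½ + 36/(-16)²))*19 = (151 + (½ + 36*(1/256)))*19 = (151 + (½ + 9/64))*19 = (151 + 41/64)*19 = (9705/64)*19 = 184395/64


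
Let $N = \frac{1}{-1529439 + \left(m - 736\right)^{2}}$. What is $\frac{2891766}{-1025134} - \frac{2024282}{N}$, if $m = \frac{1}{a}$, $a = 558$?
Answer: $\frac{159553074823475059954963}{79797455694} \approx 1.9995 \cdot 10^{12}$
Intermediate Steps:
$m = \frac{1}{558} \approx 0.0017921$
$N = - \frac{311364}{307548432827}$ ($N = \frac{1}{-1529439 + \left(\frac{1}{558} - 736\right)^{2}} = \frac{1}{-1529439 + \left(- \frac{410687}{558}\right)^{2}} = \frac{1}{-1529439 + \frac{168663811969}{311364}} = \frac{1}{- \frac{307548432827}{311364}} = - \frac{311364}{307548432827} \approx -1.0124 \cdot 10^{-6}$)
$\frac{2891766}{-1025134} - \frac{2024282}{N} = \frac{2891766}{-1025134} - \frac{2024282}{- \frac{311364}{307548432827}} = 2891766 \left(- \frac{1}{1025134}\right) - - \frac{311282378349952607}{155682} = - \frac{1445883}{512567} + \frac{311282378349952607}{155682} = \frac{159553074823475059954963}{79797455694}$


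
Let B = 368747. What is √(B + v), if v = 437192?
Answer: √805939 ≈ 897.74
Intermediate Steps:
√(B + v) = √(368747 + 437192) = √805939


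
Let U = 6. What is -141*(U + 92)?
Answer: -13818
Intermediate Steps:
-141*(U + 92) = -141*(6 + 92) = -141*98 = -13818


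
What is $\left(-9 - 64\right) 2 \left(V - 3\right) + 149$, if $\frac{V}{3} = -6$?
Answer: $3215$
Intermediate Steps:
$V = -18$ ($V = 3 \left(-6\right) = -18$)
$\left(-9 - 64\right) 2 \left(V - 3\right) + 149 = \left(-9 - 64\right) 2 \left(-18 - 3\right) + 149 = - 73 \cdot 2 \left(-21\right) + 149 = \left(-73\right) \left(-42\right) + 149 = 3066 + 149 = 3215$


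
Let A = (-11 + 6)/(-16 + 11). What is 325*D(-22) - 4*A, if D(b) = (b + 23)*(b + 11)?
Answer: -3579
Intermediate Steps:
A = 1 (A = -5/(-5) = -5*(-1/5) = 1)
D(b) = (11 + b)*(23 + b) (D(b) = (23 + b)*(11 + b) = (11 + b)*(23 + b))
325*D(-22) - 4*A = 325*(253 + (-22)**2 + 34*(-22)) - 4*1 = 325*(253 + 484 - 748) - 4 = 325*(-11) - 4 = -3575 - 4 = -3579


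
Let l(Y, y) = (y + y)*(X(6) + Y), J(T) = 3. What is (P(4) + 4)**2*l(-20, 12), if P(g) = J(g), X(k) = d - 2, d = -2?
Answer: -28224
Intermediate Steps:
X(k) = -4 (X(k) = -2 - 2 = -4)
l(Y, y) = 2*y*(-4 + Y) (l(Y, y) = (y + y)*(-4 + Y) = (2*y)*(-4 + Y) = 2*y*(-4 + Y))
P(g) = 3
(P(4) + 4)**2*l(-20, 12) = (3 + 4)**2*(2*12*(-4 - 20)) = 7**2*(2*12*(-24)) = 49*(-576) = -28224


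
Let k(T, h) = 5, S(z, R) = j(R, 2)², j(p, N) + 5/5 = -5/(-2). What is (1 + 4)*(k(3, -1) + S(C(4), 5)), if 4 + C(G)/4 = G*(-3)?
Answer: 145/4 ≈ 36.250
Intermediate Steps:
C(G) = -16 - 12*G (C(G) = -16 + 4*(G*(-3)) = -16 + 4*(-3*G) = -16 - 12*G)
j(p, N) = 3/2 (j(p, N) = -1 - 5/(-2) = -1 - 5*(-½) = -1 + 5/2 = 3/2)
S(z, R) = 9/4 (S(z, R) = (3/2)² = 9/4)
(1 + 4)*(k(3, -1) + S(C(4), 5)) = (1 + 4)*(5 + 9/4) = 5*(29/4) = 145/4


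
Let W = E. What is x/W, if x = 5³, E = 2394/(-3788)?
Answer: -236750/1197 ≈ -197.79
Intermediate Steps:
E = -1197/1894 (E = 2394*(-1/3788) = -1197/1894 ≈ -0.63200)
W = -1197/1894 ≈ -0.63200
x = 125
x/W = 125/(-1197/1894) = 125*(-1894/1197) = -236750/1197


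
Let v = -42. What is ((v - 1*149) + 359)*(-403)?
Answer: -67704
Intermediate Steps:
((v - 1*149) + 359)*(-403) = ((-42 - 1*149) + 359)*(-403) = ((-42 - 149) + 359)*(-403) = (-191 + 359)*(-403) = 168*(-403) = -67704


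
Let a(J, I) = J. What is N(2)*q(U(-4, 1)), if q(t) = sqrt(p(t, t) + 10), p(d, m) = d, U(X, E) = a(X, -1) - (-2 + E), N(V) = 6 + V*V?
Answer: 10*sqrt(7) ≈ 26.458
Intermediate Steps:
N(V) = 6 + V**2
U(X, E) = 2 + X - E (U(X, E) = X - (-2 + E) = X + (2 - E) = 2 + X - E)
q(t) = sqrt(10 + t) (q(t) = sqrt(t + 10) = sqrt(10 + t))
N(2)*q(U(-4, 1)) = (6 + 2**2)*sqrt(10 + (2 - 4 - 1*1)) = (6 + 4)*sqrt(10 + (2 - 4 - 1)) = 10*sqrt(10 - 3) = 10*sqrt(7)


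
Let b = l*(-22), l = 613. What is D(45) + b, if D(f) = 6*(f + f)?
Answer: -12946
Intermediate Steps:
D(f) = 12*f (D(f) = 6*(2*f) = 12*f)
b = -13486 (b = 613*(-22) = -13486)
D(45) + b = 12*45 - 13486 = 540 - 13486 = -12946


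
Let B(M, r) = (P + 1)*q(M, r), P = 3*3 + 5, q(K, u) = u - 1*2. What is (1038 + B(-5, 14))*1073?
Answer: 1306914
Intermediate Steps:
q(K, u) = -2 + u (q(K, u) = u - 2 = -2 + u)
P = 14 (P = 9 + 5 = 14)
B(M, r) = -30 + 15*r (B(M, r) = (14 + 1)*(-2 + r) = 15*(-2 + r) = -30 + 15*r)
(1038 + B(-5, 14))*1073 = (1038 + (-30 + 15*14))*1073 = (1038 + (-30 + 210))*1073 = (1038 + 180)*1073 = 1218*1073 = 1306914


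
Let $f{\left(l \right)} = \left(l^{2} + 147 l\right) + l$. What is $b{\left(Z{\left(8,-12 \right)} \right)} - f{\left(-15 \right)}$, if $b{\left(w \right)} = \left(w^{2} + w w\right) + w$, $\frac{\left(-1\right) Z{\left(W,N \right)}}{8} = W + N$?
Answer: $4075$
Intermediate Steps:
$Z{\left(W,N \right)} = - 8 N - 8 W$ ($Z{\left(W,N \right)} = - 8 \left(W + N\right) = - 8 \left(N + W\right) = - 8 N - 8 W$)
$b{\left(w \right)} = w + 2 w^{2}$ ($b{\left(w \right)} = \left(w^{2} + w^{2}\right) + w = 2 w^{2} + w = w + 2 w^{2}$)
$f{\left(l \right)} = l^{2} + 148 l$
$b{\left(Z{\left(8,-12 \right)} \right)} - f{\left(-15 \right)} = \left(\left(-8\right) \left(-12\right) - 64\right) \left(1 + 2 \left(\left(-8\right) \left(-12\right) - 64\right)\right) - - 15 \left(148 - 15\right) = \left(96 - 64\right) \left(1 + 2 \left(96 - 64\right)\right) - \left(-15\right) 133 = 32 \left(1 + 2 \cdot 32\right) - -1995 = 32 \left(1 + 64\right) + 1995 = 32 \cdot 65 + 1995 = 2080 + 1995 = 4075$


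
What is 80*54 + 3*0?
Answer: 4320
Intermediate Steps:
80*54 + 3*0 = 4320 + 0 = 4320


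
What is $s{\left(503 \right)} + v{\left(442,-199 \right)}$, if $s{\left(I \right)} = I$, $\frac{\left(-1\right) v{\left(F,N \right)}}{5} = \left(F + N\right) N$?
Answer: $242288$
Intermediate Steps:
$v{\left(F,N \right)} = - 5 N \left(F + N\right)$ ($v{\left(F,N \right)} = - 5 \left(F + N\right) N = - 5 N \left(F + N\right)$)
$s{\left(503 \right)} + v{\left(442,-199 \right)} = 503 - - 995 \left(442 - 199\right) = 503 - \left(-995\right) 243 = 503 + 241785 = 242288$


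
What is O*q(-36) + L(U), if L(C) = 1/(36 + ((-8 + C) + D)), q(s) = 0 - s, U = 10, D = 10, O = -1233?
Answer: -2130623/48 ≈ -44388.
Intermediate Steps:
q(s) = -s
L(C) = 1/(38 + C) (L(C) = 1/(36 + ((-8 + C) + 10)) = 1/(36 + (2 + C)) = 1/(38 + C))
O*q(-36) + L(U) = -(-1233)*(-36) + 1/(38 + 10) = -1233*36 + 1/48 = -44388 + 1/48 = -2130623/48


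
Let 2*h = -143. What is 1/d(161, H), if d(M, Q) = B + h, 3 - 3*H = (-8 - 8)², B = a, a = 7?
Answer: -2/129 ≈ -0.015504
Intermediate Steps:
h = -143/2 (h = (½)*(-143) = -143/2 ≈ -71.500)
B = 7
H = -253/3 (H = 1 - (-8 - 8)²/3 = 1 - ⅓*(-16)² = 1 - ⅓*256 = 1 - 256/3 = -253/3 ≈ -84.333)
d(M, Q) = -129/2 (d(M, Q) = 7 - 143/2 = -129/2)
1/d(161, H) = 1/(-129/2) = -2/129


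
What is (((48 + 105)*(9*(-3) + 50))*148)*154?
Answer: 80205048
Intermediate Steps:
(((48 + 105)*(9*(-3) + 50))*148)*154 = ((153*(-27 + 50))*148)*154 = ((153*23)*148)*154 = (3519*148)*154 = 520812*154 = 80205048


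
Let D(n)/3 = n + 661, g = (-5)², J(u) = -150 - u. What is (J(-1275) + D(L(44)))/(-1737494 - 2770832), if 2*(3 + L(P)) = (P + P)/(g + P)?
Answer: -71321/103691498 ≈ -0.00068782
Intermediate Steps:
g = 25
L(P) = -3 + P/(25 + P) (L(P) = -3 + ((P + P)/(25 + P))/2 = -3 + ((2*P)/(25 + P))/2 = -3 + (2*P/(25 + P))/2 = -3 + P/(25 + P))
D(n) = 1983 + 3*n (D(n) = 3*(n + 661) = 3*(661 + n) = 1983 + 3*n)
(J(-1275) + D(L(44)))/(-1737494 - 2770832) = ((-150 - 1*(-1275)) + (1983 + 3*((-75 - 2*44)/(25 + 44))))/(-1737494 - 2770832) = ((-150 + 1275) + (1983 + 3*((-75 - 88)/69)))/(-4508326) = (1125 + (1983 + 3*((1/69)*(-163))))*(-1/4508326) = (1125 + (1983 + 3*(-163/69)))*(-1/4508326) = (1125 + (1983 - 163/23))*(-1/4508326) = (1125 + 45446/23)*(-1/4508326) = (71321/23)*(-1/4508326) = -71321/103691498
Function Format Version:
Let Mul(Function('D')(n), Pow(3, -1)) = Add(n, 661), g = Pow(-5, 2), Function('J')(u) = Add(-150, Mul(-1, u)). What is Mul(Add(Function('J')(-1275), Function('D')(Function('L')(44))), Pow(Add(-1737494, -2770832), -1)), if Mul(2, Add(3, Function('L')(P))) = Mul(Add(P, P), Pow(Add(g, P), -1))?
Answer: Rational(-71321, 103691498) ≈ -0.00068782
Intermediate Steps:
g = 25
Function('L')(P) = Add(-3, Mul(P, Pow(Add(25, P), -1))) (Function('L')(P) = Add(-3, Mul(Rational(1, 2), Mul(Add(P, P), Pow(Add(25, P), -1)))) = Add(-3, Mul(Rational(1, 2), Mul(Mul(2, P), Pow(Add(25, P), -1)))) = Add(-3, Mul(Rational(1, 2), Mul(2, P, Pow(Add(25, P), -1)))) = Add(-3, Mul(P, Pow(Add(25, P), -1))))
Function('D')(n) = Add(1983, Mul(3, n)) (Function('D')(n) = Mul(3, Add(n, 661)) = Mul(3, Add(661, n)) = Add(1983, Mul(3, n)))
Mul(Add(Function('J')(-1275), Function('D')(Function('L')(44))), Pow(Add(-1737494, -2770832), -1)) = Mul(Add(Add(-150, Mul(-1, -1275)), Add(1983, Mul(3, Mul(Pow(Add(25, 44), -1), Add(-75, Mul(-2, 44)))))), Pow(Add(-1737494, -2770832), -1)) = Mul(Add(Add(-150, 1275), Add(1983, Mul(3, Mul(Pow(69, -1), Add(-75, -88))))), Pow(-4508326, -1)) = Mul(Add(1125, Add(1983, Mul(3, Mul(Rational(1, 69), -163)))), Rational(-1, 4508326)) = Mul(Add(1125, Add(1983, Mul(3, Rational(-163, 69)))), Rational(-1, 4508326)) = Mul(Add(1125, Add(1983, Rational(-163, 23))), Rational(-1, 4508326)) = Mul(Add(1125, Rational(45446, 23)), Rational(-1, 4508326)) = Mul(Rational(71321, 23), Rational(-1, 4508326)) = Rational(-71321, 103691498)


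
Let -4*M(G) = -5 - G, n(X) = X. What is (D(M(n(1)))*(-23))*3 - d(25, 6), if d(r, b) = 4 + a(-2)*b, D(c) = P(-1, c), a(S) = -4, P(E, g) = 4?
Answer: -256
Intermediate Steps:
M(G) = 5/4 + G/4 (M(G) = -(-5 - G)/4 = 5/4 + G/4)
D(c) = 4
d(r, b) = 4 - 4*b
(D(M(n(1)))*(-23))*3 - d(25, 6) = (4*(-23))*3 - (4 - 4*6) = -92*3 - (4 - 24) = -276 - 1*(-20) = -276 + 20 = -256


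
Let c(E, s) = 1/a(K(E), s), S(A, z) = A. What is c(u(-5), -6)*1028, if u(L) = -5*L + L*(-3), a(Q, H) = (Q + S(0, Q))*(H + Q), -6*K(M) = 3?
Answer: 4112/13 ≈ 316.31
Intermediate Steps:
K(M) = -½ (K(M) = -⅙*3 = -½)
a(Q, H) = Q*(H + Q) (a(Q, H) = (Q + 0)*(H + Q) = Q*(H + Q))
u(L) = -8*L (u(L) = -5*L - 3*L = -8*L)
c(E, s) = 1/(¼ - s/2) (c(E, s) = 1/(-(s - ½)/2) = 1/(-(-½ + s)/2) = 1/(¼ - s/2))
c(u(-5), -6)*1028 = (4/(1 - 2*(-6)))*1028 = (4/(1 + 12))*1028 = (4/13)*1028 = 4112/13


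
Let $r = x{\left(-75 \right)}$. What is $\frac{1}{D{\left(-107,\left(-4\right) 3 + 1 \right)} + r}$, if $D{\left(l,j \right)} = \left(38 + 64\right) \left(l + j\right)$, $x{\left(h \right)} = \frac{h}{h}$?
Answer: $- \frac{1}{12035} \approx -8.3091 \cdot 10^{-5}$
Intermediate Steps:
$x{\left(h \right)} = 1$
$r = 1$
$D{\left(l,j \right)} = 102 j + 102 l$ ($D{\left(l,j \right)} = 102 \left(j + l\right) = 102 j + 102 l$)
$\frac{1}{D{\left(-107,\left(-4\right) 3 + 1 \right)} + r} = \frac{1}{\left(102 \left(\left(-4\right) 3 + 1\right) + 102 \left(-107\right)\right) + 1} = \frac{1}{\left(102 \left(-12 + 1\right) - 10914\right) + 1} = \frac{1}{\left(102 \left(-11\right) - 10914\right) + 1} = \frac{1}{\left(-1122 - 10914\right) + 1} = \frac{1}{-12036 + 1} = \frac{1}{-12035} = - \frac{1}{12035}$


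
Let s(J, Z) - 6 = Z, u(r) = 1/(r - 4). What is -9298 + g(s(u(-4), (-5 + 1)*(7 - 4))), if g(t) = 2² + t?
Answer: -9300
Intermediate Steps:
u(r) = 1/(-4 + r)
s(J, Z) = 6 + Z
g(t) = 4 + t
-9298 + g(s(u(-4), (-5 + 1)*(7 - 4))) = -9298 + (4 + (6 + (-5 + 1)*(7 - 4))) = -9298 + (4 + (6 - 4*3)) = -9298 + (4 + (6 - 12)) = -9298 + (4 - 6) = -9298 - 2 = -9300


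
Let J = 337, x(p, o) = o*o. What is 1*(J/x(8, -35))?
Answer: 337/1225 ≈ 0.27510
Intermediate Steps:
x(p, o) = o**2
1*(J/x(8, -35)) = 1*(337/((-35)**2)) = 1*(337/1225) = 337/1225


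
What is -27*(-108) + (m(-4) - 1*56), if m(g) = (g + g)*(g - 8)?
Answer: 2956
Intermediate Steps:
m(g) = 2*g*(-8 + g) (m(g) = (2*g)*(-8 + g) = 2*g*(-8 + g))
-27*(-108) + (m(-4) - 1*56) = -27*(-108) + (2*(-4)*(-8 - 4) - 1*56) = 2916 + (2*(-4)*(-12) - 56) = 2916 + (96 - 56) = 2916 + 40 = 2956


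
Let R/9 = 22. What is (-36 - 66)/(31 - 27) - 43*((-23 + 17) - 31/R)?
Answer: 23684/99 ≈ 239.23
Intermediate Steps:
R = 198 (R = 9*22 = 198)
(-36 - 66)/(31 - 27) - 43*((-23 + 17) - 31/R) = (-36 - 66)/(31 - 27) - 43*((-23 + 17) - 31/198) = -102/4 - 43*(-6 - 31*1/198) = -102*¼ - 43*(-6 - 31/198) = -51/2 - 43*(-1219/198) = -51/2 + 52417/198 = 23684/99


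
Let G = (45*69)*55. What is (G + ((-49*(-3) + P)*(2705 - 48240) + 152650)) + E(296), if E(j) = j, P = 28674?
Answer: -1312040514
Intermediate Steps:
G = 170775 (G = 3105*55 = 170775)
(G + ((-49*(-3) + P)*(2705 - 48240) + 152650)) + E(296) = (170775 + ((-49*(-3) + 28674)*(2705 - 48240) + 152650)) + 296 = (170775 + ((147 + 28674)*(-45535) + 152650)) + 296 = (170775 + (28821*(-45535) + 152650)) + 296 = (170775 + (-1312364235 + 152650)) + 296 = (170775 - 1312211585) + 296 = -1312040810 + 296 = -1312040514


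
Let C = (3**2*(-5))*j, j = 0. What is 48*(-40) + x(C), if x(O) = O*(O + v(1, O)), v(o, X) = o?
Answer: -1920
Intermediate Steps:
C = 0 (C = (3**2*(-5))*0 = (9*(-5))*0 = -45*0 = 0)
x(O) = O*(1 + O) (x(O) = O*(O + 1) = O*(1 + O))
48*(-40) + x(C) = 48*(-40) + 0*(1 + 0) = -1920 + 0*1 = -1920 + 0 = -1920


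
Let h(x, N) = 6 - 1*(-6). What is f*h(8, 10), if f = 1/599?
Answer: 12/599 ≈ 0.020033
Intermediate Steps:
h(x, N) = 12 (h(x, N) = 6 + 6 = 12)
f = 1/599 ≈ 0.0016694
f*h(8, 10) = (1/599)*12 = 12/599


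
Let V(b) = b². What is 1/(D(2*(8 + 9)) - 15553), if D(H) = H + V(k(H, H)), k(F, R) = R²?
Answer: 1/1320817 ≈ 7.5711e-7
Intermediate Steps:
D(H) = H + H⁴ (D(H) = H + (H²)² = H + H⁴)
1/(D(2*(8 + 9)) - 15553) = 1/((2*(8 + 9) + (2*(8 + 9))⁴) - 15553) = 1/((2*17 + (2*17)⁴) - 15553) = 1/((34 + 34⁴) - 15553) = 1/((34 + 1336336) - 15553) = 1/(1336370 - 15553) = 1/1320817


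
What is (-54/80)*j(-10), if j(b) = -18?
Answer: 243/20 ≈ 12.150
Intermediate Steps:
(-54/80)*j(-10) = -54/80*(-18) = -54*1/80*(-18) = -27/40*(-18) = 243/20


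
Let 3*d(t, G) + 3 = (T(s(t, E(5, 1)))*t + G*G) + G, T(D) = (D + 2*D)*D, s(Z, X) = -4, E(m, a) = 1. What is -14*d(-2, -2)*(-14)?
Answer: -19012/3 ≈ -6337.3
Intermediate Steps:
T(D) = 3*D² (T(D) = (3*D)*D = 3*D²)
d(t, G) = -1 + 16*t + G/3 + G²/3 (d(t, G) = -1 + (((3*(-4)²)*t + G*G) + G)/3 = -1 + (((3*16)*t + G²) + G)/3 = -1 + ((48*t + G²) + G)/3 = -1 + ((G² + 48*t) + G)/3 = -1 + (G + G² + 48*t)/3 = -1 + (16*t + G/3 + G²/3) = -1 + 16*t + G/3 + G²/3)
-14*d(-2, -2)*(-14) = -14*(-1 + 16*(-2) + (⅓)*(-2) + (⅓)*(-2)²)*(-14) = -14*(-1 - 32 - ⅔ + (⅓)*4)*(-14) = -14*(-1 - 32 - ⅔ + 4/3)*(-14) = -14*(-97/3)*(-14) = (1358/3)*(-14) = -19012/3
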